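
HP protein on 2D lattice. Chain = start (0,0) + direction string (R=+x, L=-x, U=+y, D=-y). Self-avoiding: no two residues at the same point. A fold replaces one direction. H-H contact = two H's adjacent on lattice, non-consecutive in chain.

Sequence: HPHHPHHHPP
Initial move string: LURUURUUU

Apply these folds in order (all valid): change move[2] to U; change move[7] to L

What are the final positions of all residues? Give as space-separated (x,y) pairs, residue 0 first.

Answer: (0,0) (-1,0) (-1,1) (-1,2) (-1,3) (-1,4) (0,4) (0,5) (-1,5) (-1,6)

Derivation:
Initial moves: LURUURUUU
Fold: move[2]->U => LUUUURUUU (positions: [(0, 0), (-1, 0), (-1, 1), (-1, 2), (-1, 3), (-1, 4), (0, 4), (0, 5), (0, 6), (0, 7)])
Fold: move[7]->L => LUUUURULU (positions: [(0, 0), (-1, 0), (-1, 1), (-1, 2), (-1, 3), (-1, 4), (0, 4), (0, 5), (-1, 5), (-1, 6)])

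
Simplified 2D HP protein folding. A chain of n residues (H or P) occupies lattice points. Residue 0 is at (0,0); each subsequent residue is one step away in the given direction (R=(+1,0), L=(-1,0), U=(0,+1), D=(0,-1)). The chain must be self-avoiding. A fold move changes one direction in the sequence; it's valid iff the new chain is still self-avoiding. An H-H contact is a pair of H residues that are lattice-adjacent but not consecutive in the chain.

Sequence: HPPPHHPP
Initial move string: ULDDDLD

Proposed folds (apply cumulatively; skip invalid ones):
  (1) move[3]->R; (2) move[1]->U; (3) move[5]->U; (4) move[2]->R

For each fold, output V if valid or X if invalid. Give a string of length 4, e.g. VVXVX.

Initial: ULDDDLD -> [(0, 0), (0, 1), (-1, 1), (-1, 0), (-1, -1), (-1, -2), (-2, -2), (-2, -3)]
Fold 1: move[3]->R => ULDRDLD INVALID (collision), skipped
Fold 2: move[1]->U => UUDDDLD INVALID (collision), skipped
Fold 3: move[5]->U => ULDDDUD INVALID (collision), skipped
Fold 4: move[2]->R => ULRDDLD INVALID (collision), skipped

Answer: XXXX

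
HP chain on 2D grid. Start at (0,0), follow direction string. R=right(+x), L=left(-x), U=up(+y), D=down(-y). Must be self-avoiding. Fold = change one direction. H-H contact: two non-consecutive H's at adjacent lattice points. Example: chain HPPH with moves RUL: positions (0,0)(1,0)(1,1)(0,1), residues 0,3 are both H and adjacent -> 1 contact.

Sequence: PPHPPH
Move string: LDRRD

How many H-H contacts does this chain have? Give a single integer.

Positions: [(0, 0), (-1, 0), (-1, -1), (0, -1), (1, -1), (1, -2)]
No H-H contacts found.

Answer: 0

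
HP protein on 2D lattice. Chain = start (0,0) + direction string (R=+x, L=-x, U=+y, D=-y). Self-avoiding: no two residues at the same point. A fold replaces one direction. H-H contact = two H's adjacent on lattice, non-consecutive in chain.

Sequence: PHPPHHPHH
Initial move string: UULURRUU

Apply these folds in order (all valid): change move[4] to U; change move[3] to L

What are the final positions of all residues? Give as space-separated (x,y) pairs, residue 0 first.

Answer: (0,0) (0,1) (0,2) (-1,2) (-2,2) (-2,3) (-1,3) (-1,4) (-1,5)

Derivation:
Initial moves: UULURRUU
Fold: move[4]->U => UULUURUU (positions: [(0, 0), (0, 1), (0, 2), (-1, 2), (-1, 3), (-1, 4), (0, 4), (0, 5), (0, 6)])
Fold: move[3]->L => UULLURUU (positions: [(0, 0), (0, 1), (0, 2), (-1, 2), (-2, 2), (-2, 3), (-1, 3), (-1, 4), (-1, 5)])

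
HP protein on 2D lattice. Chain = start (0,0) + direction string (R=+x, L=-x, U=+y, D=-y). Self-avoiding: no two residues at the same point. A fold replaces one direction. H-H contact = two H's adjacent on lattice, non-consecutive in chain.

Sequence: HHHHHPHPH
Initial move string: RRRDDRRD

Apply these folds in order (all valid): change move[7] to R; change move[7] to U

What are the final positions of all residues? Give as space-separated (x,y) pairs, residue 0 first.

Initial moves: RRRDDRRD
Fold: move[7]->R => RRRDDRRR (positions: [(0, 0), (1, 0), (2, 0), (3, 0), (3, -1), (3, -2), (4, -2), (5, -2), (6, -2)])
Fold: move[7]->U => RRRDDRRU (positions: [(0, 0), (1, 0), (2, 0), (3, 0), (3, -1), (3, -2), (4, -2), (5, -2), (5, -1)])

Answer: (0,0) (1,0) (2,0) (3,0) (3,-1) (3,-2) (4,-2) (5,-2) (5,-1)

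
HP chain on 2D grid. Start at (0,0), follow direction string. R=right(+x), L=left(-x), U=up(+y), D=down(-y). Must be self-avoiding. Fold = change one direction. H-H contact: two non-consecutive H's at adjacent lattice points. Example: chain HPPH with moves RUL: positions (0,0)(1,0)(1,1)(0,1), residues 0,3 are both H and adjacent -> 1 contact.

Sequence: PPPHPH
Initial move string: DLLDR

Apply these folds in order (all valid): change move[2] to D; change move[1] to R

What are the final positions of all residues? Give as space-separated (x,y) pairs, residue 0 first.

Initial moves: DLLDR
Fold: move[2]->D => DLDDR (positions: [(0, 0), (0, -1), (-1, -1), (-1, -2), (-1, -3), (0, -3)])
Fold: move[1]->R => DRDDR (positions: [(0, 0), (0, -1), (1, -1), (1, -2), (1, -3), (2, -3)])

Answer: (0,0) (0,-1) (1,-1) (1,-2) (1,-3) (2,-3)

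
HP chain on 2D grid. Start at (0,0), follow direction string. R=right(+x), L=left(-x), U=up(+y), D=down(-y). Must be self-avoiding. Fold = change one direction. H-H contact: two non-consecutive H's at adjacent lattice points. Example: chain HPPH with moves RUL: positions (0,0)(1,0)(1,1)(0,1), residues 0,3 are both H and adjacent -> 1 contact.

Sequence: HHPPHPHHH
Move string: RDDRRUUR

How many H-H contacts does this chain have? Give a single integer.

Answer: 0

Derivation:
Positions: [(0, 0), (1, 0), (1, -1), (1, -2), (2, -2), (3, -2), (3, -1), (3, 0), (4, 0)]
No H-H contacts found.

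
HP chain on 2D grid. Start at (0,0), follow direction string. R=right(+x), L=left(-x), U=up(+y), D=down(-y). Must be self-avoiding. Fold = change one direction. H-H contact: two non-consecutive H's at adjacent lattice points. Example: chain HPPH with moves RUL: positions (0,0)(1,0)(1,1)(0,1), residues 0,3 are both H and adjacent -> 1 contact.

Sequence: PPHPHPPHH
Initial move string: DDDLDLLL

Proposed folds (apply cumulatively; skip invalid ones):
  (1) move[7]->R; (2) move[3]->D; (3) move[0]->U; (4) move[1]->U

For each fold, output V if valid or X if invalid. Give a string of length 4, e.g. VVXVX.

Answer: XVXX

Derivation:
Initial: DDDLDLLL -> [(0, 0), (0, -1), (0, -2), (0, -3), (-1, -3), (-1, -4), (-2, -4), (-3, -4), (-4, -4)]
Fold 1: move[7]->R => DDDLDLLR INVALID (collision), skipped
Fold 2: move[3]->D => DDDDDLLL VALID
Fold 3: move[0]->U => UDDDDLLL INVALID (collision), skipped
Fold 4: move[1]->U => DUDDDLLL INVALID (collision), skipped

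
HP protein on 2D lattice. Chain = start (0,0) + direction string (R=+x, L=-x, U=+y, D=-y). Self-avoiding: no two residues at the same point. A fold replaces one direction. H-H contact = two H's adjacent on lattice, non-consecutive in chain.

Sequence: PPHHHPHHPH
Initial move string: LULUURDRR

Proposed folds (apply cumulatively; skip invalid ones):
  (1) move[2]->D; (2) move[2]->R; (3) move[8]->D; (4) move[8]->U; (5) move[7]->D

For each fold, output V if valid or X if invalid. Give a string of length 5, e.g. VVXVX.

Initial: LULUURDRR -> [(0, 0), (-1, 0), (-1, 1), (-2, 1), (-2, 2), (-2, 3), (-1, 3), (-1, 2), (0, 2), (1, 2)]
Fold 1: move[2]->D => LUDUURDRR INVALID (collision), skipped
Fold 2: move[2]->R => LURUURDRR VALID
Fold 3: move[8]->D => LURUURDRD VALID
Fold 4: move[8]->U => LURUURDRU VALID
Fold 5: move[7]->D => LURUURDDU INVALID (collision), skipped

Answer: XVVVX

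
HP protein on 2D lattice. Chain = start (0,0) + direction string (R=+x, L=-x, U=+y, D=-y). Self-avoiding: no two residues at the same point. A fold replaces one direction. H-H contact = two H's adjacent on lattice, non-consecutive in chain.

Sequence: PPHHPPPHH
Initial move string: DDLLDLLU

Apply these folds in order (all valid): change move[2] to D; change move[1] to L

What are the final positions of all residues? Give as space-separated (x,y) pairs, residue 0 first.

Initial moves: DDLLDLLU
Fold: move[2]->D => DDDLDLLU (positions: [(0, 0), (0, -1), (0, -2), (0, -3), (-1, -3), (-1, -4), (-2, -4), (-3, -4), (-3, -3)])
Fold: move[1]->L => DLDLDLLU (positions: [(0, 0), (0, -1), (-1, -1), (-1, -2), (-2, -2), (-2, -3), (-3, -3), (-4, -3), (-4, -2)])

Answer: (0,0) (0,-1) (-1,-1) (-1,-2) (-2,-2) (-2,-3) (-3,-3) (-4,-3) (-4,-2)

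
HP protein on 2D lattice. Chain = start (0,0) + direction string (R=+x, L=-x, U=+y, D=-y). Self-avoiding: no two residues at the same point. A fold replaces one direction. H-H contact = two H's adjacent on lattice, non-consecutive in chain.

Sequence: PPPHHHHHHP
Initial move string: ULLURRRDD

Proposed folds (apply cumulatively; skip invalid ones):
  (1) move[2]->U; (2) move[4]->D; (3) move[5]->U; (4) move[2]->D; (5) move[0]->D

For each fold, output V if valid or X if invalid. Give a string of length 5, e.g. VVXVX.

Answer: VXVXV

Derivation:
Initial: ULLURRRDD -> [(0, 0), (0, 1), (-1, 1), (-2, 1), (-2, 2), (-1, 2), (0, 2), (1, 2), (1, 1), (1, 0)]
Fold 1: move[2]->U => ULUURRRDD VALID
Fold 2: move[4]->D => ULUUDRRDD INVALID (collision), skipped
Fold 3: move[5]->U => ULUURURDD VALID
Fold 4: move[2]->D => ULDURURDD INVALID (collision), skipped
Fold 5: move[0]->D => DLUURURDD VALID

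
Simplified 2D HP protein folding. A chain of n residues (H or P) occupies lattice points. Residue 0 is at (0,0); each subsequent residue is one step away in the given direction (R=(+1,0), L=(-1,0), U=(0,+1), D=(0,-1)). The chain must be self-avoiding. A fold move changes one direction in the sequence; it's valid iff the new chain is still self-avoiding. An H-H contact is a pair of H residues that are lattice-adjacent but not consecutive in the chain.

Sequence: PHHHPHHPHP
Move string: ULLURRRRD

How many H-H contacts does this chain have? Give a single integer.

Answer: 2

Derivation:
Positions: [(0, 0), (0, 1), (-1, 1), (-2, 1), (-2, 2), (-1, 2), (0, 2), (1, 2), (2, 2), (2, 1)]
H-H contact: residue 1 @(0,1) - residue 6 @(0, 2)
H-H contact: residue 2 @(-1,1) - residue 5 @(-1, 2)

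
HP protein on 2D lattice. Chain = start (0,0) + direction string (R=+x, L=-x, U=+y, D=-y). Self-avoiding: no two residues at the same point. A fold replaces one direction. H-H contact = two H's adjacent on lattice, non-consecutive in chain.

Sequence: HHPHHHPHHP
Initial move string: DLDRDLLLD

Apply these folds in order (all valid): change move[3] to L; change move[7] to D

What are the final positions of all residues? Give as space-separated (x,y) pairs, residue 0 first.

Answer: (0,0) (0,-1) (-1,-1) (-1,-2) (-2,-2) (-2,-3) (-3,-3) (-4,-3) (-4,-4) (-4,-5)

Derivation:
Initial moves: DLDRDLLLD
Fold: move[3]->L => DLDLDLLLD (positions: [(0, 0), (0, -1), (-1, -1), (-1, -2), (-2, -2), (-2, -3), (-3, -3), (-4, -3), (-5, -3), (-5, -4)])
Fold: move[7]->D => DLDLDLLDD (positions: [(0, 0), (0, -1), (-1, -1), (-1, -2), (-2, -2), (-2, -3), (-3, -3), (-4, -3), (-4, -4), (-4, -5)])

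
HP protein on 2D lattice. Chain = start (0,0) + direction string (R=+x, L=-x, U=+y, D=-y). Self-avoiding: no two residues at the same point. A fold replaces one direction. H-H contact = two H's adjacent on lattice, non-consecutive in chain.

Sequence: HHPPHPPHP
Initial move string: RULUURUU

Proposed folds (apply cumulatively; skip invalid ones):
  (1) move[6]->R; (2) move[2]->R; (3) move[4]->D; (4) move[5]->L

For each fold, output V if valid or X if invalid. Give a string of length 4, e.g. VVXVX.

Answer: VVXX

Derivation:
Initial: RULUURUU -> [(0, 0), (1, 0), (1, 1), (0, 1), (0, 2), (0, 3), (1, 3), (1, 4), (1, 5)]
Fold 1: move[6]->R => RULUURRU VALID
Fold 2: move[2]->R => RURUURRU VALID
Fold 3: move[4]->D => RURUDRRU INVALID (collision), skipped
Fold 4: move[5]->L => RURUULRU INVALID (collision), skipped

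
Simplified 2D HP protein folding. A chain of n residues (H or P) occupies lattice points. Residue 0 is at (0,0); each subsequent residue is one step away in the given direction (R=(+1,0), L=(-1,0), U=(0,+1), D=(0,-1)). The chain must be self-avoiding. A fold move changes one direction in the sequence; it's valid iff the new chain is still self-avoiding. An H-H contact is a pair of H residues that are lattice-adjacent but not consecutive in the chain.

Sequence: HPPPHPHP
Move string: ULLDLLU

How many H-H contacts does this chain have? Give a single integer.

Answer: 0

Derivation:
Positions: [(0, 0), (0, 1), (-1, 1), (-2, 1), (-2, 0), (-3, 0), (-4, 0), (-4, 1)]
No H-H contacts found.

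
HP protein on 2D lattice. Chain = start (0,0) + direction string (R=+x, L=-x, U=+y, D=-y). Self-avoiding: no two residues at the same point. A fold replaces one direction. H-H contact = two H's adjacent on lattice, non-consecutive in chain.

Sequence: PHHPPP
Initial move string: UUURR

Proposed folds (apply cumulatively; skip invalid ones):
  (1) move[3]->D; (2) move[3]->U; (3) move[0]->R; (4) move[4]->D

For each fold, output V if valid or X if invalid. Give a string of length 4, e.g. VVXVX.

Initial: UUURR -> [(0, 0), (0, 1), (0, 2), (0, 3), (1, 3), (2, 3)]
Fold 1: move[3]->D => UUUDR INVALID (collision), skipped
Fold 2: move[3]->U => UUUUR VALID
Fold 3: move[0]->R => RUUUR VALID
Fold 4: move[4]->D => RUUUD INVALID (collision), skipped

Answer: XVVX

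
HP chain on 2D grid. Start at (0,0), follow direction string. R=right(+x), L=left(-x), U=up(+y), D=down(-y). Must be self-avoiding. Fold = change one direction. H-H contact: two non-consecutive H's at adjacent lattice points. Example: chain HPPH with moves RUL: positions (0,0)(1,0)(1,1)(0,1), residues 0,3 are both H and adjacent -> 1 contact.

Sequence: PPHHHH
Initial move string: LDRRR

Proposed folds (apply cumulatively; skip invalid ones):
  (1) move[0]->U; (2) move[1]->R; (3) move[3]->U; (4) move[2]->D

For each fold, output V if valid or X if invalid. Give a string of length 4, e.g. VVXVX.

Initial: LDRRR -> [(0, 0), (-1, 0), (-1, -1), (0, -1), (1, -1), (2, -1)]
Fold 1: move[0]->U => UDRRR INVALID (collision), skipped
Fold 2: move[1]->R => LRRRR INVALID (collision), skipped
Fold 3: move[3]->U => LDRUR INVALID (collision), skipped
Fold 4: move[2]->D => LDDRR VALID

Answer: XXXV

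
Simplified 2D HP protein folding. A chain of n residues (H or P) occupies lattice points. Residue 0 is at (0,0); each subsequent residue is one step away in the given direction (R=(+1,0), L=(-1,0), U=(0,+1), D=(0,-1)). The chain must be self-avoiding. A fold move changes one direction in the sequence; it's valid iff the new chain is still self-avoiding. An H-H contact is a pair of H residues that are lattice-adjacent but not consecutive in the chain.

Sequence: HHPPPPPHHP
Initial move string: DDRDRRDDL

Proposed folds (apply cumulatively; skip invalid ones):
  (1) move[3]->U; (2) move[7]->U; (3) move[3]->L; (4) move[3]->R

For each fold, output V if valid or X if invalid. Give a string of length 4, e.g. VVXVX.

Initial: DDRDRRDDL -> [(0, 0), (0, -1), (0, -2), (1, -2), (1, -3), (2, -3), (3, -3), (3, -4), (3, -5), (2, -5)]
Fold 1: move[3]->U => DDRURRDDL VALID
Fold 2: move[7]->U => DDRURRDUL INVALID (collision), skipped
Fold 3: move[3]->L => DDRLRRDDL INVALID (collision), skipped
Fold 4: move[3]->R => DDRRRRDDL VALID

Answer: VXXV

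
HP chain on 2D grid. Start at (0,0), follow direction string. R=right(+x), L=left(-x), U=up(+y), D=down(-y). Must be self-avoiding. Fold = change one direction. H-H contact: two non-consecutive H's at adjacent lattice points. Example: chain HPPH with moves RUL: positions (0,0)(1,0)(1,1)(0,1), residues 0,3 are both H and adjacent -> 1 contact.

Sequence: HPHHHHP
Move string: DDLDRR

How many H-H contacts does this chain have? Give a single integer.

Positions: [(0, 0), (0, -1), (0, -2), (-1, -2), (-1, -3), (0, -3), (1, -3)]
H-H contact: residue 2 @(0,-2) - residue 5 @(0, -3)

Answer: 1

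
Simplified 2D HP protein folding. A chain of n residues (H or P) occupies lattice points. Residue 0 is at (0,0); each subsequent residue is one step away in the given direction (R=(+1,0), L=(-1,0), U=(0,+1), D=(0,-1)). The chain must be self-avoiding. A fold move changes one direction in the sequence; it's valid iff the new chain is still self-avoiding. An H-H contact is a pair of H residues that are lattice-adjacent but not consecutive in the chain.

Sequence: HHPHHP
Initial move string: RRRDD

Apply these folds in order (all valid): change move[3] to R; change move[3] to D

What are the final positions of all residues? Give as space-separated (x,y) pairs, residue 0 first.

Initial moves: RRRDD
Fold: move[3]->R => RRRRD (positions: [(0, 0), (1, 0), (2, 0), (3, 0), (4, 0), (4, -1)])
Fold: move[3]->D => RRRDD (positions: [(0, 0), (1, 0), (2, 0), (3, 0), (3, -1), (3, -2)])

Answer: (0,0) (1,0) (2,0) (3,0) (3,-1) (3,-2)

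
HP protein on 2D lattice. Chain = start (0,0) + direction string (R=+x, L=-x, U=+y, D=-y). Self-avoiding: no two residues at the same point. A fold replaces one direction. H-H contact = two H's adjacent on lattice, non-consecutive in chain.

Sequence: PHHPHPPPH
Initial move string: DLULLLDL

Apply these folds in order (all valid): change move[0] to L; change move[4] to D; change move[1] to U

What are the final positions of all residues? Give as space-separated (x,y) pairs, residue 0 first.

Answer: (0,0) (-1,0) (-1,1) (-1,2) (-2,2) (-2,1) (-3,1) (-3,0) (-4,0)

Derivation:
Initial moves: DLULLLDL
Fold: move[0]->L => LLULLLDL (positions: [(0, 0), (-1, 0), (-2, 0), (-2, 1), (-3, 1), (-4, 1), (-5, 1), (-5, 0), (-6, 0)])
Fold: move[4]->D => LLULDLDL (positions: [(0, 0), (-1, 0), (-2, 0), (-2, 1), (-3, 1), (-3, 0), (-4, 0), (-4, -1), (-5, -1)])
Fold: move[1]->U => LUULDLDL (positions: [(0, 0), (-1, 0), (-1, 1), (-1, 2), (-2, 2), (-2, 1), (-3, 1), (-3, 0), (-4, 0)])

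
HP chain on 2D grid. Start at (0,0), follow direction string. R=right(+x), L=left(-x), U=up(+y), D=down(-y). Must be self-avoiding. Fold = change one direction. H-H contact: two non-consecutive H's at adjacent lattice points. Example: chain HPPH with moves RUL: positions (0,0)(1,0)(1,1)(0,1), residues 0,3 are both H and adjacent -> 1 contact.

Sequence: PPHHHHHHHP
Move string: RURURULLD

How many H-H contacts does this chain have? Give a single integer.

Positions: [(0, 0), (1, 0), (1, 1), (2, 1), (2, 2), (3, 2), (3, 3), (2, 3), (1, 3), (1, 2)]
H-H contact: residue 4 @(2,2) - residue 7 @(2, 3)

Answer: 1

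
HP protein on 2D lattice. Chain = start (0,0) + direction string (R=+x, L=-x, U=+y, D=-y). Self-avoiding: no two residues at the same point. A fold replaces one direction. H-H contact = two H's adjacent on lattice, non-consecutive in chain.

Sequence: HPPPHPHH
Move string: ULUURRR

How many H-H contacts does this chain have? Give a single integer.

Answer: 0

Derivation:
Positions: [(0, 0), (0, 1), (-1, 1), (-1, 2), (-1, 3), (0, 3), (1, 3), (2, 3)]
No H-H contacts found.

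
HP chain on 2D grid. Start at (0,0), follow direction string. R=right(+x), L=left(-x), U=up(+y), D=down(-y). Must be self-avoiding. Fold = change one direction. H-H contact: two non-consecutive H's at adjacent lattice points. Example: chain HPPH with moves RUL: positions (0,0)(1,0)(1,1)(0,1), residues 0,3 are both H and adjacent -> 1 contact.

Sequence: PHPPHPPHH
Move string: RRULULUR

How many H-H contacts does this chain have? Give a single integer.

Positions: [(0, 0), (1, 0), (2, 0), (2, 1), (1, 1), (1, 2), (0, 2), (0, 3), (1, 3)]
H-H contact: residue 1 @(1,0) - residue 4 @(1, 1)

Answer: 1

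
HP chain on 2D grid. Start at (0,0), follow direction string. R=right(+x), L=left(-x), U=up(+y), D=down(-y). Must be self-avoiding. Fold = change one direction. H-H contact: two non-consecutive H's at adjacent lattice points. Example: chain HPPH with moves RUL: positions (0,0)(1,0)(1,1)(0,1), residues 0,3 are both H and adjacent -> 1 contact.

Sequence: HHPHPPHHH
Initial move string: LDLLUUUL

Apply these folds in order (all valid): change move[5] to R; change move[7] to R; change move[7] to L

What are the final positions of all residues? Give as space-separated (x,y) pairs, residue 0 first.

Initial moves: LDLLUUUL
Fold: move[5]->R => LDLLURUL (positions: [(0, 0), (-1, 0), (-1, -1), (-2, -1), (-3, -1), (-3, 0), (-2, 0), (-2, 1), (-3, 1)])
Fold: move[7]->R => LDLLURUR (positions: [(0, 0), (-1, 0), (-1, -1), (-2, -1), (-3, -1), (-3, 0), (-2, 0), (-2, 1), (-1, 1)])
Fold: move[7]->L => LDLLURUL (positions: [(0, 0), (-1, 0), (-1, -1), (-2, -1), (-3, -1), (-3, 0), (-2, 0), (-2, 1), (-3, 1)])

Answer: (0,0) (-1,0) (-1,-1) (-2,-1) (-3,-1) (-3,0) (-2,0) (-2,1) (-3,1)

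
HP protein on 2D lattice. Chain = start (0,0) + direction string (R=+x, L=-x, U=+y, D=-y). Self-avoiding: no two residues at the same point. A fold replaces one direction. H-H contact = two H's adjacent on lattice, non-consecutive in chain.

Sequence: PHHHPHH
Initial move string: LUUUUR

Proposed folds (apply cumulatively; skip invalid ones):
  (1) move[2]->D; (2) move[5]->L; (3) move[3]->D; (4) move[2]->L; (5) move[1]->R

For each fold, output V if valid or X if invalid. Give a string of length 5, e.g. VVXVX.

Answer: XVXVX

Derivation:
Initial: LUUUUR -> [(0, 0), (-1, 0), (-1, 1), (-1, 2), (-1, 3), (-1, 4), (0, 4)]
Fold 1: move[2]->D => LUDUUR INVALID (collision), skipped
Fold 2: move[5]->L => LUUUUL VALID
Fold 3: move[3]->D => LUUDUL INVALID (collision), skipped
Fold 4: move[2]->L => LULUUL VALID
Fold 5: move[1]->R => LRLUUL INVALID (collision), skipped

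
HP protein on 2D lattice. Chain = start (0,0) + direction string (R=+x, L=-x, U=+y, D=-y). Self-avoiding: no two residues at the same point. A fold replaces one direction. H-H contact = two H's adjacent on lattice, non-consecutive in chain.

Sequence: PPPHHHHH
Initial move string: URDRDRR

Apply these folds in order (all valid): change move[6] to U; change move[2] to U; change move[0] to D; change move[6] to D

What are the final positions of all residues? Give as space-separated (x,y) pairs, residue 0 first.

Answer: (0,0) (0,-1) (1,-1) (1,0) (2,0) (2,-1) (3,-1) (3,-2)

Derivation:
Initial moves: URDRDRR
Fold: move[6]->U => URDRDRU (positions: [(0, 0), (0, 1), (1, 1), (1, 0), (2, 0), (2, -1), (3, -1), (3, 0)])
Fold: move[2]->U => URURDRU (positions: [(0, 0), (0, 1), (1, 1), (1, 2), (2, 2), (2, 1), (3, 1), (3, 2)])
Fold: move[0]->D => DRURDRU (positions: [(0, 0), (0, -1), (1, -1), (1, 0), (2, 0), (2, -1), (3, -1), (3, 0)])
Fold: move[6]->D => DRURDRD (positions: [(0, 0), (0, -1), (1, -1), (1, 0), (2, 0), (2, -1), (3, -1), (3, -2)])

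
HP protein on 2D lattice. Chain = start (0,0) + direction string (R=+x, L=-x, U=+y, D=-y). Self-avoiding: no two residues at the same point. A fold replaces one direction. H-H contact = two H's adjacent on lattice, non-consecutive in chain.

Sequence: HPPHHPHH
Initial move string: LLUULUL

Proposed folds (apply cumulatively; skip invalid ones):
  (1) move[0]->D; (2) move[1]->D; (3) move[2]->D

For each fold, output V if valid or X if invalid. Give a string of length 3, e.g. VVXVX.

Answer: VXX

Derivation:
Initial: LLUULUL -> [(0, 0), (-1, 0), (-2, 0), (-2, 1), (-2, 2), (-3, 2), (-3, 3), (-4, 3)]
Fold 1: move[0]->D => DLUULUL VALID
Fold 2: move[1]->D => DDUULUL INVALID (collision), skipped
Fold 3: move[2]->D => DLDULUL INVALID (collision), skipped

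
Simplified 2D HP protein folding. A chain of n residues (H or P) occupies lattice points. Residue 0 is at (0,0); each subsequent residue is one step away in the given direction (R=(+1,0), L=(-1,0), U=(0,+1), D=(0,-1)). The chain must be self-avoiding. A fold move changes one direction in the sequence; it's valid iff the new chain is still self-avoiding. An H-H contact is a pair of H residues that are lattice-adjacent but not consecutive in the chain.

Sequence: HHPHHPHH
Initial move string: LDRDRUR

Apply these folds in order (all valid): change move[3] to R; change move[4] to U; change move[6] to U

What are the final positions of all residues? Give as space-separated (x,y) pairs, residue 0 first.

Answer: (0,0) (-1,0) (-1,-1) (0,-1) (1,-1) (1,0) (1,1) (1,2)

Derivation:
Initial moves: LDRDRUR
Fold: move[3]->R => LDRRRUR (positions: [(0, 0), (-1, 0), (-1, -1), (0, -1), (1, -1), (2, -1), (2, 0), (3, 0)])
Fold: move[4]->U => LDRRUUR (positions: [(0, 0), (-1, 0), (-1, -1), (0, -1), (1, -1), (1, 0), (1, 1), (2, 1)])
Fold: move[6]->U => LDRRUUU (positions: [(0, 0), (-1, 0), (-1, -1), (0, -1), (1, -1), (1, 0), (1, 1), (1, 2)])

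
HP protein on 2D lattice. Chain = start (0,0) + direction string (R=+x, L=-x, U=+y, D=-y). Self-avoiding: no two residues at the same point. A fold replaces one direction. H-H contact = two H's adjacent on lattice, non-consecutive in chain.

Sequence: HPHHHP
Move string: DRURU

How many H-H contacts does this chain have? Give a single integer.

Positions: [(0, 0), (0, -1), (1, -1), (1, 0), (2, 0), (2, 1)]
H-H contact: residue 0 @(0,0) - residue 3 @(1, 0)

Answer: 1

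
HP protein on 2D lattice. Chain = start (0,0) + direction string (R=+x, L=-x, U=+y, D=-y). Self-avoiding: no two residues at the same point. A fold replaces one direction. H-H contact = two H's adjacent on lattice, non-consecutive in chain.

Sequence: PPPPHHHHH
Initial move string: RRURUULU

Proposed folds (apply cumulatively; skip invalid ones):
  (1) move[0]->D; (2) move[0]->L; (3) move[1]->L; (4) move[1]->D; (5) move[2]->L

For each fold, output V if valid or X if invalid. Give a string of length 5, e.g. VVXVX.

Answer: VXXXX

Derivation:
Initial: RRURUULU -> [(0, 0), (1, 0), (2, 0), (2, 1), (3, 1), (3, 2), (3, 3), (2, 3), (2, 4)]
Fold 1: move[0]->D => DRURUULU VALID
Fold 2: move[0]->L => LRURUULU INVALID (collision), skipped
Fold 3: move[1]->L => DLURUULU INVALID (collision), skipped
Fold 4: move[1]->D => DDURUULU INVALID (collision), skipped
Fold 5: move[2]->L => DRLRUULU INVALID (collision), skipped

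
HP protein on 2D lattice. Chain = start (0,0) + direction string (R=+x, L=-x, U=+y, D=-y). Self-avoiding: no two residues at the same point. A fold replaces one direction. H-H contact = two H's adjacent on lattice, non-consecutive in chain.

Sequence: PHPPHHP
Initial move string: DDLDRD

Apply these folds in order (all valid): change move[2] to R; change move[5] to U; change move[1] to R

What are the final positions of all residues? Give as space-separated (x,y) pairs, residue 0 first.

Answer: (0,0) (0,-1) (1,-1) (2,-1) (2,-2) (3,-2) (3,-1)

Derivation:
Initial moves: DDLDRD
Fold: move[2]->R => DDRDRD (positions: [(0, 0), (0, -1), (0, -2), (1, -2), (1, -3), (2, -3), (2, -4)])
Fold: move[5]->U => DDRDRU (positions: [(0, 0), (0, -1), (0, -2), (1, -2), (1, -3), (2, -3), (2, -2)])
Fold: move[1]->R => DRRDRU (positions: [(0, 0), (0, -1), (1, -1), (2, -1), (2, -2), (3, -2), (3, -1)])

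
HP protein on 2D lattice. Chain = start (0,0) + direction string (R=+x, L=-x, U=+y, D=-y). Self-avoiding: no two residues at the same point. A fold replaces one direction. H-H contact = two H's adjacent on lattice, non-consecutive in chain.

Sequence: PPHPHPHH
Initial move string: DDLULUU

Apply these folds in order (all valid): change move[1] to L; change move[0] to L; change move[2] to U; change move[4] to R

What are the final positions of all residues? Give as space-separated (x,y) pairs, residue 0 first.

Answer: (0,0) (-1,0) (-2,0) (-2,1) (-2,2) (-1,2) (-1,3) (-1,4)

Derivation:
Initial moves: DDLULUU
Fold: move[1]->L => DLLULUU (positions: [(0, 0), (0, -1), (-1, -1), (-2, -1), (-2, 0), (-3, 0), (-3, 1), (-3, 2)])
Fold: move[0]->L => LLLULUU (positions: [(0, 0), (-1, 0), (-2, 0), (-3, 0), (-3, 1), (-4, 1), (-4, 2), (-4, 3)])
Fold: move[2]->U => LLUULUU (positions: [(0, 0), (-1, 0), (-2, 0), (-2, 1), (-2, 2), (-3, 2), (-3, 3), (-3, 4)])
Fold: move[4]->R => LLUURUU (positions: [(0, 0), (-1, 0), (-2, 0), (-2, 1), (-2, 2), (-1, 2), (-1, 3), (-1, 4)])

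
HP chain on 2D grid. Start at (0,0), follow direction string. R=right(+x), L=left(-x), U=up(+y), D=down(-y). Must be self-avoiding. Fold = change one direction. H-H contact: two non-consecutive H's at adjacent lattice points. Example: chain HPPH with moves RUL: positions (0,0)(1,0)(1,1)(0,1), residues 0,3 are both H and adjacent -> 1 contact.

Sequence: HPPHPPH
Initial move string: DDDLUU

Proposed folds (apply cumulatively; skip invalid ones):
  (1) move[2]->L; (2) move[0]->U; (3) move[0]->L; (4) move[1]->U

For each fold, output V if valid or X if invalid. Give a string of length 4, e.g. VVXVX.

Initial: DDDLUU -> [(0, 0), (0, -1), (0, -2), (0, -3), (-1, -3), (-1, -2), (-1, -1)]
Fold 1: move[2]->L => DDLLUU VALID
Fold 2: move[0]->U => UDLLUU INVALID (collision), skipped
Fold 3: move[0]->L => LDLLUU VALID
Fold 4: move[1]->U => LULLUU VALID

Answer: VXVV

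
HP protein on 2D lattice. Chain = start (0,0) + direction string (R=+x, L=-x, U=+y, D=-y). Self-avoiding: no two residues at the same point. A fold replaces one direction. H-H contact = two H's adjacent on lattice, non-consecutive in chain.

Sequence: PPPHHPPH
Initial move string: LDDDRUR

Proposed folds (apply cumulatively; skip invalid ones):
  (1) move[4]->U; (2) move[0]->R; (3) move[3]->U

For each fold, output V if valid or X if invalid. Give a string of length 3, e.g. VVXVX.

Answer: XVX

Derivation:
Initial: LDDDRUR -> [(0, 0), (-1, 0), (-1, -1), (-1, -2), (-1, -3), (0, -3), (0, -2), (1, -2)]
Fold 1: move[4]->U => LDDDUUR INVALID (collision), skipped
Fold 2: move[0]->R => RDDDRUR VALID
Fold 3: move[3]->U => RDDURUR INVALID (collision), skipped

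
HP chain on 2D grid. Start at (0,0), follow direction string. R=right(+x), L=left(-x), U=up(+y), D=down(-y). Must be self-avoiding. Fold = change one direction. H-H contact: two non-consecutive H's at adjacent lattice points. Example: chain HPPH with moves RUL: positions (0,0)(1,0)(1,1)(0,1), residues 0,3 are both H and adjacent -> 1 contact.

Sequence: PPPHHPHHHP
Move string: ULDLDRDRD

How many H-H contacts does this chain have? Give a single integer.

Answer: 1

Derivation:
Positions: [(0, 0), (0, 1), (-1, 1), (-1, 0), (-2, 0), (-2, -1), (-1, -1), (-1, -2), (0, -2), (0, -3)]
H-H contact: residue 3 @(-1,0) - residue 6 @(-1, -1)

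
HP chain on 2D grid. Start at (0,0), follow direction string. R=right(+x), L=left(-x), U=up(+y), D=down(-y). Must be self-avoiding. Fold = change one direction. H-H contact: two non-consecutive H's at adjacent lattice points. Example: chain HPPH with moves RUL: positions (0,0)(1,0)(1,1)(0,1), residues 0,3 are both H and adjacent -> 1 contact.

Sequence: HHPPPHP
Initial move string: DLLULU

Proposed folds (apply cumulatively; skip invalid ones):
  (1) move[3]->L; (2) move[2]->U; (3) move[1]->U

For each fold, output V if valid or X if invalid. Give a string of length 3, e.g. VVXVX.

Answer: VVX

Derivation:
Initial: DLLULU -> [(0, 0), (0, -1), (-1, -1), (-2, -1), (-2, 0), (-3, 0), (-3, 1)]
Fold 1: move[3]->L => DLLLLU VALID
Fold 2: move[2]->U => DLULLU VALID
Fold 3: move[1]->U => DUULLU INVALID (collision), skipped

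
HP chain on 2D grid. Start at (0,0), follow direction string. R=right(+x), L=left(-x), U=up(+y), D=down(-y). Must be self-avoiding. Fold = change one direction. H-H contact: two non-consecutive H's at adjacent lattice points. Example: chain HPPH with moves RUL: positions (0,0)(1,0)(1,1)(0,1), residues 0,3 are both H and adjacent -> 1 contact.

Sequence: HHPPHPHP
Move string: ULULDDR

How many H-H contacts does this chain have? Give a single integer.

Positions: [(0, 0), (0, 1), (-1, 1), (-1, 2), (-2, 2), (-2, 1), (-2, 0), (-1, 0)]
No H-H contacts found.

Answer: 0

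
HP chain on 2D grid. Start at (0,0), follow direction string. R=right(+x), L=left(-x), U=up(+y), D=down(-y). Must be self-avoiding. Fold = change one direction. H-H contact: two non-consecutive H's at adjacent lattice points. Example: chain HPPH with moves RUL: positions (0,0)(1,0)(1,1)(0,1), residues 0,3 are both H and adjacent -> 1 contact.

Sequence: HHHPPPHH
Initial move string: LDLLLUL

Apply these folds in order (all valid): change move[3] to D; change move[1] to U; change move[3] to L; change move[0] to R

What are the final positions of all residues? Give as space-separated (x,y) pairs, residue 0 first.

Answer: (0,0) (1,0) (1,1) (0,1) (-1,1) (-2,1) (-2,2) (-3,2)

Derivation:
Initial moves: LDLLLUL
Fold: move[3]->D => LDLDLUL (positions: [(0, 0), (-1, 0), (-1, -1), (-2, -1), (-2, -2), (-3, -2), (-3, -1), (-4, -1)])
Fold: move[1]->U => LULDLUL (positions: [(0, 0), (-1, 0), (-1, 1), (-2, 1), (-2, 0), (-3, 0), (-3, 1), (-4, 1)])
Fold: move[3]->L => LULLLUL (positions: [(0, 0), (-1, 0), (-1, 1), (-2, 1), (-3, 1), (-4, 1), (-4, 2), (-5, 2)])
Fold: move[0]->R => RULLLUL (positions: [(0, 0), (1, 0), (1, 1), (0, 1), (-1, 1), (-2, 1), (-2, 2), (-3, 2)])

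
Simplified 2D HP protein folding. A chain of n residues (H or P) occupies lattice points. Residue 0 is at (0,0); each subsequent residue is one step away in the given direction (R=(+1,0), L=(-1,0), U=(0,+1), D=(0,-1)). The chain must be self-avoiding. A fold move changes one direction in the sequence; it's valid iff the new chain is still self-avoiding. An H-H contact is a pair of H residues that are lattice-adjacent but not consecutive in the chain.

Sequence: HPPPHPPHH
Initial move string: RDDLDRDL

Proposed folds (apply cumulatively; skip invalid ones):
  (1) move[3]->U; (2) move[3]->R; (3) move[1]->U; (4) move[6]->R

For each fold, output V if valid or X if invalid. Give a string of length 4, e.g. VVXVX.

Initial: RDDLDRDL -> [(0, 0), (1, 0), (1, -1), (1, -2), (0, -2), (0, -3), (1, -3), (1, -4), (0, -4)]
Fold 1: move[3]->U => RDDUDRDL INVALID (collision), skipped
Fold 2: move[3]->R => RDDRDRDL VALID
Fold 3: move[1]->U => RUDRDRDL INVALID (collision), skipped
Fold 4: move[6]->R => RDDRDRRL INVALID (collision), skipped

Answer: XVXX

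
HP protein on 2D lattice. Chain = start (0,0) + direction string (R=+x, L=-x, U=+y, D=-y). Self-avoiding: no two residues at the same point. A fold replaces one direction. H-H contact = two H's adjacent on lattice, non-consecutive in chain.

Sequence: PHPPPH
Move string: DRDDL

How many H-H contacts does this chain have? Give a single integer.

Answer: 0

Derivation:
Positions: [(0, 0), (0, -1), (1, -1), (1, -2), (1, -3), (0, -3)]
No H-H contacts found.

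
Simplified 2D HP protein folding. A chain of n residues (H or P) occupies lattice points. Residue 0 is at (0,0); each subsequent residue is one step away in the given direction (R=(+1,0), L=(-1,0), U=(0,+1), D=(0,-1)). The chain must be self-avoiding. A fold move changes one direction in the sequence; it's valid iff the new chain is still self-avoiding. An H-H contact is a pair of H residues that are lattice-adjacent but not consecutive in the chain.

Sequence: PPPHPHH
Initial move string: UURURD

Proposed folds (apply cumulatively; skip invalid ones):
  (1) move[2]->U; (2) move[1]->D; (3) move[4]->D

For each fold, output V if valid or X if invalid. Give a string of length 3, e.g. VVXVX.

Initial: UURURD -> [(0, 0), (0, 1), (0, 2), (1, 2), (1, 3), (2, 3), (2, 2)]
Fold 1: move[2]->U => UUUURD VALID
Fold 2: move[1]->D => UDUURD INVALID (collision), skipped
Fold 3: move[4]->D => UUUUDD INVALID (collision), skipped

Answer: VXX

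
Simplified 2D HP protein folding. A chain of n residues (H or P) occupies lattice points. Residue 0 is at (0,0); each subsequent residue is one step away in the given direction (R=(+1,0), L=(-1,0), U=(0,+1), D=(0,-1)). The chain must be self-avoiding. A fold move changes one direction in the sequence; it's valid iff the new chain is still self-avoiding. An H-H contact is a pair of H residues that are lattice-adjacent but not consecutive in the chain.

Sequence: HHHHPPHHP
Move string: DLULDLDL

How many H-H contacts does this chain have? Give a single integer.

Positions: [(0, 0), (0, -1), (-1, -1), (-1, 0), (-2, 0), (-2, -1), (-3, -1), (-3, -2), (-4, -2)]
H-H contact: residue 0 @(0,0) - residue 3 @(-1, 0)

Answer: 1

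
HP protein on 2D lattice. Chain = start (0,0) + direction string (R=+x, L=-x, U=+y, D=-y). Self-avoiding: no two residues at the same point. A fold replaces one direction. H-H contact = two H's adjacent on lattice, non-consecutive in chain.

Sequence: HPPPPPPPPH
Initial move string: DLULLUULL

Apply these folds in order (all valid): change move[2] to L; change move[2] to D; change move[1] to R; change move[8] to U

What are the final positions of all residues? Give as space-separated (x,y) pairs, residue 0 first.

Answer: (0,0) (0,-1) (1,-1) (1,-2) (0,-2) (-1,-2) (-1,-1) (-1,0) (-2,0) (-2,1)

Derivation:
Initial moves: DLULLUULL
Fold: move[2]->L => DLLLLUULL (positions: [(0, 0), (0, -1), (-1, -1), (-2, -1), (-3, -1), (-4, -1), (-4, 0), (-4, 1), (-5, 1), (-6, 1)])
Fold: move[2]->D => DLDLLUULL (positions: [(0, 0), (0, -1), (-1, -1), (-1, -2), (-2, -2), (-3, -2), (-3, -1), (-3, 0), (-4, 0), (-5, 0)])
Fold: move[1]->R => DRDLLUULL (positions: [(0, 0), (0, -1), (1, -1), (1, -2), (0, -2), (-1, -2), (-1, -1), (-1, 0), (-2, 0), (-3, 0)])
Fold: move[8]->U => DRDLLUULU (positions: [(0, 0), (0, -1), (1, -1), (1, -2), (0, -2), (-1, -2), (-1, -1), (-1, 0), (-2, 0), (-2, 1)])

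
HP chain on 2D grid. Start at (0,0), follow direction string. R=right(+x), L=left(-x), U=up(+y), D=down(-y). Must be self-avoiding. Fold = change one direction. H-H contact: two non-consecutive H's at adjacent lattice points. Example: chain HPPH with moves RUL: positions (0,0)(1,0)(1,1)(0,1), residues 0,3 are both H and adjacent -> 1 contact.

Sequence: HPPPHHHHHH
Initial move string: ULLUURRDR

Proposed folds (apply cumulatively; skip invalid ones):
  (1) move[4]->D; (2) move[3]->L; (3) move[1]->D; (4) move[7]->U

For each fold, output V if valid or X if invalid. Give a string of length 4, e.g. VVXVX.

Answer: XXXV

Derivation:
Initial: ULLUURRDR -> [(0, 0), (0, 1), (-1, 1), (-2, 1), (-2, 2), (-2, 3), (-1, 3), (0, 3), (0, 2), (1, 2)]
Fold 1: move[4]->D => ULLUDRRDR INVALID (collision), skipped
Fold 2: move[3]->L => ULLLURRDR INVALID (collision), skipped
Fold 3: move[1]->D => UDLUURRDR INVALID (collision), skipped
Fold 4: move[7]->U => ULLUURRUR VALID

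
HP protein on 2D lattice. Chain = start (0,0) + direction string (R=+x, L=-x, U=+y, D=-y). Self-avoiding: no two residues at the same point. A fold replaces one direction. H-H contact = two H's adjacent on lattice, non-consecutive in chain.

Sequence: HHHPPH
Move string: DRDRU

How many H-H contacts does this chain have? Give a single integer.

Positions: [(0, 0), (0, -1), (1, -1), (1, -2), (2, -2), (2, -1)]
H-H contact: residue 2 @(1,-1) - residue 5 @(2, -1)

Answer: 1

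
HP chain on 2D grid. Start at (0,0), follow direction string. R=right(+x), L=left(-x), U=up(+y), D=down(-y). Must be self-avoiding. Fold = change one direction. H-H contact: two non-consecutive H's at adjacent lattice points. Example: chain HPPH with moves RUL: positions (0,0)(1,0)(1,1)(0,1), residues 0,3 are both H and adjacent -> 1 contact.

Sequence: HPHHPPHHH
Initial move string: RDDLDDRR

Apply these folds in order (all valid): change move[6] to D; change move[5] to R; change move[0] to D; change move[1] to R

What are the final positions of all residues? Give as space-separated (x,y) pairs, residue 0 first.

Answer: (0,0) (0,-1) (1,-1) (1,-2) (0,-2) (0,-3) (1,-3) (1,-4) (2,-4)

Derivation:
Initial moves: RDDLDDRR
Fold: move[6]->D => RDDLDDDR (positions: [(0, 0), (1, 0), (1, -1), (1, -2), (0, -2), (0, -3), (0, -4), (0, -5), (1, -5)])
Fold: move[5]->R => RDDLDRDR (positions: [(0, 0), (1, 0), (1, -1), (1, -2), (0, -2), (0, -3), (1, -3), (1, -4), (2, -4)])
Fold: move[0]->D => DDDLDRDR (positions: [(0, 0), (0, -1), (0, -2), (0, -3), (-1, -3), (-1, -4), (0, -4), (0, -5), (1, -5)])
Fold: move[1]->R => DRDLDRDR (positions: [(0, 0), (0, -1), (1, -1), (1, -2), (0, -2), (0, -3), (1, -3), (1, -4), (2, -4)])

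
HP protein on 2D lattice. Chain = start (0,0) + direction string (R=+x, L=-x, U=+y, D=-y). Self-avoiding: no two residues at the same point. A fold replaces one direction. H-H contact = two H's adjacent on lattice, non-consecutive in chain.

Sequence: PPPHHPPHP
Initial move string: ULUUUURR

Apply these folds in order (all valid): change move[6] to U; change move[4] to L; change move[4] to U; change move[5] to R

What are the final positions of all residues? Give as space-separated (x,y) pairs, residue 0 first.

Initial moves: ULUUUURR
Fold: move[6]->U => ULUUUUUR (positions: [(0, 0), (0, 1), (-1, 1), (-1, 2), (-1, 3), (-1, 4), (-1, 5), (-1, 6), (0, 6)])
Fold: move[4]->L => ULUULUUR (positions: [(0, 0), (0, 1), (-1, 1), (-1, 2), (-1, 3), (-2, 3), (-2, 4), (-2, 5), (-1, 5)])
Fold: move[4]->U => ULUUUUUR (positions: [(0, 0), (0, 1), (-1, 1), (-1, 2), (-1, 3), (-1, 4), (-1, 5), (-1, 6), (0, 6)])
Fold: move[5]->R => ULUUURUR (positions: [(0, 0), (0, 1), (-1, 1), (-1, 2), (-1, 3), (-1, 4), (0, 4), (0, 5), (1, 5)])

Answer: (0,0) (0,1) (-1,1) (-1,2) (-1,3) (-1,4) (0,4) (0,5) (1,5)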